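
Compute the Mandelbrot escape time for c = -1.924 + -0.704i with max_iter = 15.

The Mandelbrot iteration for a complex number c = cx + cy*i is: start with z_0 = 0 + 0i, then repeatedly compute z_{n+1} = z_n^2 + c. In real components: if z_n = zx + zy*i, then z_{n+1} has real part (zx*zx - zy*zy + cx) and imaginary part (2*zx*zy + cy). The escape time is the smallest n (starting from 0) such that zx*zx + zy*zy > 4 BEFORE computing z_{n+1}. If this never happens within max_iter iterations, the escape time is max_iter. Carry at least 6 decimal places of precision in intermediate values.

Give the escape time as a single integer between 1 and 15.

z_0 = 0 + 0i, c = -1.9240 + -0.7040i
Iter 1: z = -1.9240 + -0.7040i, |z|^2 = 4.1974
Escaped at iteration 1

Answer: 1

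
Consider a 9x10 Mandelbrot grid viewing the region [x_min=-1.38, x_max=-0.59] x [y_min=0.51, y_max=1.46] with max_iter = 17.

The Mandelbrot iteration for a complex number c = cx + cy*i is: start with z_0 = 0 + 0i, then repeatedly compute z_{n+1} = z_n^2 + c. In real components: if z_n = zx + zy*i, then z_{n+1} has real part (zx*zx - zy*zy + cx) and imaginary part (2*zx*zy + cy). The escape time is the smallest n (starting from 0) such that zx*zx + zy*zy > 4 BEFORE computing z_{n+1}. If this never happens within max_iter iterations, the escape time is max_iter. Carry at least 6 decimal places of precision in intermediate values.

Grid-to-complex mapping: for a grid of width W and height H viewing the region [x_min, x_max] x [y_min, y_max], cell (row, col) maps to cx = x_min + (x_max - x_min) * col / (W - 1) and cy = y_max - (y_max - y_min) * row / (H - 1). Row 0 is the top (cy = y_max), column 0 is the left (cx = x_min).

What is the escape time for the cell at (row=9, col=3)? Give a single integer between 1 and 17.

z_0 = 0 + 0i, c = -1.0837 + 0.5100i
Iter 1: z = -1.0837 + 0.5100i, |z|^2 = 1.4346
Iter 2: z = -0.1693 + -0.5954i, |z|^2 = 0.3832
Iter 3: z = -1.4096 + 0.7117i, |z|^2 = 2.4934
Iter 4: z = 0.3968 + -1.4963i, |z|^2 = 2.3964
Iter 5: z = -3.1652 + -0.6774i, |z|^2 = 10.4776
Escaped at iteration 5

Answer: 5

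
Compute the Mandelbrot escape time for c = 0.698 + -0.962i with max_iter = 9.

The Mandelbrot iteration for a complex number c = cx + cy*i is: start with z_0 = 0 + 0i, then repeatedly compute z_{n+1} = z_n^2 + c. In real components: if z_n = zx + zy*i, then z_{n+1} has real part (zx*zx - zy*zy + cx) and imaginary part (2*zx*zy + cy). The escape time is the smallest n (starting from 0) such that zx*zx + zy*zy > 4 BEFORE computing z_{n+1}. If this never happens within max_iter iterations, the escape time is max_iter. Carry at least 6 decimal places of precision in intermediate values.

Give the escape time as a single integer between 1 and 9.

Answer: 2

Derivation:
z_0 = 0 + 0i, c = 0.6980 + -0.9620i
Iter 1: z = 0.6980 + -0.9620i, |z|^2 = 1.4126
Iter 2: z = 0.2598 + -2.3050i, |z|^2 = 5.3803
Escaped at iteration 2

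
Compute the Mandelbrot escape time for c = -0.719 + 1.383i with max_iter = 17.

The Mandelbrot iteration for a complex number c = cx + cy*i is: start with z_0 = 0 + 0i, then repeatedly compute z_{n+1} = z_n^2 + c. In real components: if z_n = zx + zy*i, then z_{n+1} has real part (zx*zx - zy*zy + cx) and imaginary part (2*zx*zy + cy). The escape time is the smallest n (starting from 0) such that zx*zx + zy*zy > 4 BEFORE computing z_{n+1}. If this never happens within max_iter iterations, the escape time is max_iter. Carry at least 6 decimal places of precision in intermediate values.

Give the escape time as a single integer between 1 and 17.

z_0 = 0 + 0i, c = -0.7190 + 1.3830i
Iter 1: z = -0.7190 + 1.3830i, |z|^2 = 2.4297
Iter 2: z = -2.1147 + -0.6058i, |z|^2 = 4.8390
Escaped at iteration 2

Answer: 2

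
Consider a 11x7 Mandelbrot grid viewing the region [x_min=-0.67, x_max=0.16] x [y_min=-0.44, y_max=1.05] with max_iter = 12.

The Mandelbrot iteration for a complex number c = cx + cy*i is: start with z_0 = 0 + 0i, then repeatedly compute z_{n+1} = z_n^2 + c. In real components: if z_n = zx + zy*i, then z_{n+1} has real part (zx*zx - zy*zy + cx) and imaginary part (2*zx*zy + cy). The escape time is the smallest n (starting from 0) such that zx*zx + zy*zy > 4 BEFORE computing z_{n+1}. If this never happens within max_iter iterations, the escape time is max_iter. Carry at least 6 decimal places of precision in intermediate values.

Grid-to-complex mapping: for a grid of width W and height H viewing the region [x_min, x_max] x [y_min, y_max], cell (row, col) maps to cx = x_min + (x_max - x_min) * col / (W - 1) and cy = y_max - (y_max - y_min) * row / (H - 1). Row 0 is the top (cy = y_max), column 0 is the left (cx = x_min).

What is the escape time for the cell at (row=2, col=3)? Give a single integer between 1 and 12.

Answer: 12

Derivation:
z_0 = 0 + 0i, c = -0.4210 + 0.5533i
Iter 1: z = -0.4210 + 0.5533i, |z|^2 = 0.4834
Iter 2: z = -0.5499 + 0.0874i, |z|^2 = 0.3101
Iter 3: z = -0.1262 + 0.4572i, |z|^2 = 0.2249
Iter 4: z = -0.6141 + 0.4379i, |z|^2 = 0.5689
Iter 5: z = -0.2357 + 0.0155i, |z|^2 = 0.0558
Iter 6: z = -0.3657 + 0.5460i, |z|^2 = 0.4319
Iter 7: z = -0.5854 + 0.1540i, |z|^2 = 0.3664
Iter 8: z = -0.1020 + 0.3731i, |z|^2 = 0.1496
Iter 9: z = -0.5498 + 0.4772i, |z|^2 = 0.5300
Iter 10: z = -0.3465 + 0.0286i, |z|^2 = 0.1209
Iter 11: z = -0.3017 + 0.5335i, |z|^2 = 0.3757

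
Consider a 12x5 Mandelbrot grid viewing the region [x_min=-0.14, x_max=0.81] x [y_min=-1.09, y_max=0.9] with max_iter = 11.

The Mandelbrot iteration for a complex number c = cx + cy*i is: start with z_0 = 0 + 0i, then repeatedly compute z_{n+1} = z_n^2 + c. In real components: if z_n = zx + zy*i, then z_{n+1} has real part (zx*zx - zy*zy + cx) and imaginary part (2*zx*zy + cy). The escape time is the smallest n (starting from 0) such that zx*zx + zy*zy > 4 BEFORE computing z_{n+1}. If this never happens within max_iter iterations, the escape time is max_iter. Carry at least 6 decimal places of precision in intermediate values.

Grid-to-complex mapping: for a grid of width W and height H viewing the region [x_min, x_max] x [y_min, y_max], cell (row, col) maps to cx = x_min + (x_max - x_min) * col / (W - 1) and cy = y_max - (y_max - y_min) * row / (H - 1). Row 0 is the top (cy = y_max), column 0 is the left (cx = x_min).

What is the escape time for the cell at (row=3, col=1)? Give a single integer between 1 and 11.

Answer: 11

Derivation:
z_0 = 0 + 0i, c = -0.0536 + -0.5925i
Iter 1: z = -0.0536 + -0.5925i, |z|^2 = 0.3539
Iter 2: z = -0.4018 + -0.5289i, |z|^2 = 0.4412
Iter 3: z = -0.1720 + -0.1674i, |z|^2 = 0.0576
Iter 4: z = -0.0521 + -0.5349i, |z|^2 = 0.2889
Iter 5: z = -0.3371 + -0.5368i, |z|^2 = 0.4017
Iter 6: z = -0.2281 + -0.2307i, |z|^2 = 0.1053
Iter 7: z = -0.0548 + -0.4873i, |z|^2 = 0.2404
Iter 8: z = -0.2881 + -0.5391i, |z|^2 = 0.3736
Iter 9: z = -0.2613 + -0.2819i, |z|^2 = 0.1478
Iter 10: z = -0.0648 + -0.4452i, |z|^2 = 0.2024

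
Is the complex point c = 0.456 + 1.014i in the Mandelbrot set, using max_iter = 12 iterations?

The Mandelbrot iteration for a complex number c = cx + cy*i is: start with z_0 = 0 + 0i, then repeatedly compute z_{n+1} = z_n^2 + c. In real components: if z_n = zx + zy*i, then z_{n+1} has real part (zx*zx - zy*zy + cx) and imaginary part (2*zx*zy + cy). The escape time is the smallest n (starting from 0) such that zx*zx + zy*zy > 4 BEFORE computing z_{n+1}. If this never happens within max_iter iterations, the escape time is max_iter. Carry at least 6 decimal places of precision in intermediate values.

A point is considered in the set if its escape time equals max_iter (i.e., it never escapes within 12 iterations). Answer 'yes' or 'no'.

Answer: no

Derivation:
z_0 = 0 + 0i, c = 0.4560 + 1.0140i
Iter 1: z = 0.4560 + 1.0140i, |z|^2 = 1.2361
Iter 2: z = -0.3643 + 1.9388i, |z|^2 = 3.8915
Iter 3: z = -3.1701 + -0.3984i, |z|^2 = 10.2085
Escaped at iteration 3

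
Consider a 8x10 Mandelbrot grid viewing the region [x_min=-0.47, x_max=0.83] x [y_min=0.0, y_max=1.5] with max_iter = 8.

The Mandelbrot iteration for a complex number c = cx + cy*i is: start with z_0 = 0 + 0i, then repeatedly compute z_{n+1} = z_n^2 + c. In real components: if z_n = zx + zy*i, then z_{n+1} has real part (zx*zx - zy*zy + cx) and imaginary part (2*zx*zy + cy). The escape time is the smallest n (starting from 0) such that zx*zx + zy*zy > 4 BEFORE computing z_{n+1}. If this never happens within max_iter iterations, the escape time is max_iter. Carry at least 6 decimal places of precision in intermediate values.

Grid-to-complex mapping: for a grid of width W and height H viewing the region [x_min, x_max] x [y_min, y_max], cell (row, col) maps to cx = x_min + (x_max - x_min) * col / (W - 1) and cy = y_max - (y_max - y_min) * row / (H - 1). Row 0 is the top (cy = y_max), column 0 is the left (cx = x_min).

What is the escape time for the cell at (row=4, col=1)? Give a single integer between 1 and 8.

z_0 = 0 + 0i, c = -0.2843 + 0.8333i
Iter 1: z = -0.2843 + 0.8333i, |z|^2 = 0.7753
Iter 2: z = -0.8979 + 0.3595i, |z|^2 = 0.9355
Iter 3: z = 0.3927 + 0.1877i, |z|^2 = 0.1894
Iter 4: z = -0.1653 + 0.9807i, |z|^2 = 0.9892
Iter 5: z = -1.2188 + 0.5091i, |z|^2 = 1.7447
Iter 6: z = 0.9421 + -0.4077i, |z|^2 = 1.0537
Iter 7: z = 0.4370 + 0.0652i, |z|^2 = 0.1952

Answer: 8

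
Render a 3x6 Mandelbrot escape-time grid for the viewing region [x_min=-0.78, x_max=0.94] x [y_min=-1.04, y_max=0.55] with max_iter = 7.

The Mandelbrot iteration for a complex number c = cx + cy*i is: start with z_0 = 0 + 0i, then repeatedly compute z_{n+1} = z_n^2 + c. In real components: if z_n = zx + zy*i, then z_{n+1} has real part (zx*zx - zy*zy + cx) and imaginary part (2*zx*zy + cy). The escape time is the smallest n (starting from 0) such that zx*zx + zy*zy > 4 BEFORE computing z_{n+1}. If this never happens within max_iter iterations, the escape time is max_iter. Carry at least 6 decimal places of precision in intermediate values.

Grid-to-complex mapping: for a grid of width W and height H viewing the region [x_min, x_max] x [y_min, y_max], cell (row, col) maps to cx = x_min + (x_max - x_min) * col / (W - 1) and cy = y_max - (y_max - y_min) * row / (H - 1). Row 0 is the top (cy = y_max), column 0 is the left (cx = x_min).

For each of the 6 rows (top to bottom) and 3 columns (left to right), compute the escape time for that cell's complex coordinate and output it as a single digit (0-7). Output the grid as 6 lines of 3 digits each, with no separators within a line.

Answer: 672
773
773
772
472
342

Derivation:
(row=0, col=0): c = -0.7800 + 0.5500i → escape time 6
(row=0, col=1): c = 0.0800 + 0.5500i → escape time 7
(row=0, col=2): c = 0.9400 + 0.5500i → escape time 2
(row=1, col=0): c = -0.7800 + 0.2320i → escape time 7
(row=1, col=1): c = 0.0800 + 0.2320i → escape time 7
(row=1, col=2): c = 0.9400 + 0.2320i → escape time 3
(row=2, col=0): c = -0.7800 + -0.0860i → escape time 7
(row=2, col=1): c = 0.0800 + -0.0860i → escape time 7
(row=2, col=2): c = 0.9400 + -0.0860i → escape time 3
(row=3, col=0): c = -0.7800 + -0.4040i → escape time 7
(row=3, col=1): c = 0.0800 + -0.4040i → escape time 7
(row=3, col=2): c = 0.9400 + -0.4040i → escape time 2
(row=4, col=0): c = -0.7800 + -0.7220i → escape time 4
(row=4, col=1): c = 0.0800 + -0.7220i → escape time 7
(row=4, col=2): c = 0.9400 + -0.7220i → escape time 2
(row=5, col=0): c = -0.7800 + -1.0400i → escape time 3
(row=5, col=1): c = 0.0800 + -1.0400i → escape time 4
(row=5, col=2): c = 0.9400 + -1.0400i → escape time 2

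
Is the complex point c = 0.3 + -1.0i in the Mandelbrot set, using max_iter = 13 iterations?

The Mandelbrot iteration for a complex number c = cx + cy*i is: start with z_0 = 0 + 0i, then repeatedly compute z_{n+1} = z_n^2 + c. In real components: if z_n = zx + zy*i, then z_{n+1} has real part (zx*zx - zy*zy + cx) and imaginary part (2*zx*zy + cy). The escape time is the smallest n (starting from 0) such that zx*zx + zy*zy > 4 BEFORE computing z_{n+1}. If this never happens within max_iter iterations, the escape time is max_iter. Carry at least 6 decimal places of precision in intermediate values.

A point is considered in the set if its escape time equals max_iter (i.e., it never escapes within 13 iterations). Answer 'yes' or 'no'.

z_0 = 0 + 0i, c = 0.3000 + -1.0000i
Iter 1: z = 0.3000 + -1.0000i, |z|^2 = 1.0900
Iter 2: z = -0.6100 + -1.6000i, |z|^2 = 2.9321
Iter 3: z = -1.8879 + 0.9520i, |z|^2 = 4.4705
Escaped at iteration 3

Answer: no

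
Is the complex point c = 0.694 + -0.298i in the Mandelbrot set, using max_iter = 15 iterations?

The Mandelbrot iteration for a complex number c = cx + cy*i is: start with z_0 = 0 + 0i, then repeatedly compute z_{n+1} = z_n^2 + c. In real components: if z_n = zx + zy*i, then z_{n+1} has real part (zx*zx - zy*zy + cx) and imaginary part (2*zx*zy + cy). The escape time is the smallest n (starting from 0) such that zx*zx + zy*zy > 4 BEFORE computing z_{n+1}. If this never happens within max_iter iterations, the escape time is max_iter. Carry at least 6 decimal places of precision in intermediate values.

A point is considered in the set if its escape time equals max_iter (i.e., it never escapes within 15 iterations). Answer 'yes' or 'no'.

Answer: no

Derivation:
z_0 = 0 + 0i, c = 0.6940 + -0.2980i
Iter 1: z = 0.6940 + -0.2980i, |z|^2 = 0.5704
Iter 2: z = 1.0868 + -0.7116i, |z|^2 = 1.6876
Iter 3: z = 1.3688 + -1.8448i, |z|^2 = 5.2770
Escaped at iteration 3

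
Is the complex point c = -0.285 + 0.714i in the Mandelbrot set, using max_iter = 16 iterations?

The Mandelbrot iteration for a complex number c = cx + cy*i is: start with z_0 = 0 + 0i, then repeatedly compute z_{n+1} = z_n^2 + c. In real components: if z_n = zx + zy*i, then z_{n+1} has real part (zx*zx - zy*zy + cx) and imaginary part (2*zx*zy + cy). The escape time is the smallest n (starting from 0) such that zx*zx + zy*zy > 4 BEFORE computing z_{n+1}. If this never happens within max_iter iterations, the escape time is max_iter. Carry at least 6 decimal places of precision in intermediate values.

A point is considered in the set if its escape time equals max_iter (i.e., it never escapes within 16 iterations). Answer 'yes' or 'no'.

Answer: no

Derivation:
z_0 = 0 + 0i, c = -0.2850 + 0.7140i
Iter 1: z = -0.2850 + 0.7140i, |z|^2 = 0.5910
Iter 2: z = -0.7136 + 0.3070i, |z|^2 = 0.6034
Iter 3: z = 0.1299 + 0.2758i, |z|^2 = 0.0930
Iter 4: z = -0.3442 + 0.7857i, |z|^2 = 0.7358
Iter 5: z = -0.7838 + 0.1731i, |z|^2 = 0.6443
Iter 6: z = 0.2994 + 0.4426i, |z|^2 = 0.2855
Iter 7: z = -0.3913 + 0.9790i, |z|^2 = 1.1116
Iter 8: z = -1.0904 + -0.0521i, |z|^2 = 1.1916
Iter 9: z = 0.9012 + 0.8276i, |z|^2 = 1.4971
Iter 10: z = -0.1578 + 2.2057i, |z|^2 = 4.8901
Escaped at iteration 10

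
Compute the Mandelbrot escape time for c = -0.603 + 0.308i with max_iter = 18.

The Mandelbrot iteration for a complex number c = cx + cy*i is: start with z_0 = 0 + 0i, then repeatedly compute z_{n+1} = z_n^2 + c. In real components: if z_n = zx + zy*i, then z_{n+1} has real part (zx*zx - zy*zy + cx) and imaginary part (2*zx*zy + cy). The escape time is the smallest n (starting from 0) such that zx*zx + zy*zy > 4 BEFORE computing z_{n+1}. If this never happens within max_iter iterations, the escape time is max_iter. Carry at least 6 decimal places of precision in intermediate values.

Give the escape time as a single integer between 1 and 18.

z_0 = 0 + 0i, c = -0.6030 + 0.3080i
Iter 1: z = -0.6030 + 0.3080i, |z|^2 = 0.4585
Iter 2: z = -0.3343 + -0.0634i, |z|^2 = 0.1158
Iter 3: z = -0.4953 + 0.3504i, |z|^2 = 0.3681
Iter 4: z = -0.4805 + -0.0391i, |z|^2 = 0.2324
Iter 5: z = -0.3737 + 0.3456i, |z|^2 = 0.2591
Iter 6: z = -0.5828 + 0.0497i, |z|^2 = 0.3421
Iter 7: z = -0.2658 + 0.2500i, |z|^2 = 0.1332
Iter 8: z = -0.5949 + 0.1751i, |z|^2 = 0.3845
Iter 9: z = -0.2798 + 0.0997i, |z|^2 = 0.0882
Iter 10: z = -0.5347 + 0.2522i, |z|^2 = 0.3495
Iter 11: z = -0.3807 + 0.0383i, |z|^2 = 0.1464
Iter 12: z = -0.4595 + 0.2788i, |z|^2 = 0.2889
Iter 13: z = -0.4696 + 0.0518i, |z|^2 = 0.2232
Iter 14: z = -0.3852 + 0.2594i, |z|^2 = 0.2156
Iter 15: z = -0.5219 + 0.1082i, |z|^2 = 0.2841
Iter 16: z = -0.3423 + 0.1951i, |z|^2 = 0.1552
Iter 17: z = -0.5239 + 0.1745i, |z|^2 = 0.3049

Answer: 18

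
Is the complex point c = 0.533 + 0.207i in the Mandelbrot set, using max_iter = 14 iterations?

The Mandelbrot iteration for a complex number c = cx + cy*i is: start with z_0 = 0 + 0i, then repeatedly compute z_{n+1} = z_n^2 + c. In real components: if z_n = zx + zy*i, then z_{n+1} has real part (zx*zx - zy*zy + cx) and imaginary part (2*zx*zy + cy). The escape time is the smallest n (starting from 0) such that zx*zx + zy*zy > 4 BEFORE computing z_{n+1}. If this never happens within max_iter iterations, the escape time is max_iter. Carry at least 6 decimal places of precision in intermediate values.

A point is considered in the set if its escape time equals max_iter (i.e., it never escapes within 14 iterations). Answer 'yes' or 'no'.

z_0 = 0 + 0i, c = 0.5330 + 0.2070i
Iter 1: z = 0.5330 + 0.2070i, |z|^2 = 0.3269
Iter 2: z = 0.7742 + 0.4277i, |z|^2 = 0.7823
Iter 3: z = 0.9496 + 0.8692i, |z|^2 = 1.6572
Iter 4: z = 0.6791 + 1.8578i, |z|^2 = 3.9124
Iter 5: z = -2.4571 + 2.7302i, |z|^2 = 13.4911
Escaped at iteration 5

Answer: no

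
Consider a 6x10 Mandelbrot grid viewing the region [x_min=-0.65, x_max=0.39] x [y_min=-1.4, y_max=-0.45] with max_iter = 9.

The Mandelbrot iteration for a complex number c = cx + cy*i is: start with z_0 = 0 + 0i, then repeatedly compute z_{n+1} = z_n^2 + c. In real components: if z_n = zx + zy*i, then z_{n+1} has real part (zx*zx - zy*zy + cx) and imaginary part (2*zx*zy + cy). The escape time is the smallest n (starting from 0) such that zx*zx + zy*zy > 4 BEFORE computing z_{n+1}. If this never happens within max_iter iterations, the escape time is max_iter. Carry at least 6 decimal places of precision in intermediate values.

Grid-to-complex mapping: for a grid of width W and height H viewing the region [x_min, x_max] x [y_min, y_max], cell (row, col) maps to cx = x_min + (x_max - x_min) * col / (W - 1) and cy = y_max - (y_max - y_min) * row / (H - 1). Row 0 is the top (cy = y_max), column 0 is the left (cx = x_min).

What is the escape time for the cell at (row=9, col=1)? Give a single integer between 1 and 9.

z_0 = 0 + 0i, c = -0.4420 + -1.4000i
Iter 1: z = -0.4420 + -1.4000i, |z|^2 = 2.1554
Iter 2: z = -2.2066 + -0.1624i, |z|^2 = 4.8956
Escaped at iteration 2

Answer: 2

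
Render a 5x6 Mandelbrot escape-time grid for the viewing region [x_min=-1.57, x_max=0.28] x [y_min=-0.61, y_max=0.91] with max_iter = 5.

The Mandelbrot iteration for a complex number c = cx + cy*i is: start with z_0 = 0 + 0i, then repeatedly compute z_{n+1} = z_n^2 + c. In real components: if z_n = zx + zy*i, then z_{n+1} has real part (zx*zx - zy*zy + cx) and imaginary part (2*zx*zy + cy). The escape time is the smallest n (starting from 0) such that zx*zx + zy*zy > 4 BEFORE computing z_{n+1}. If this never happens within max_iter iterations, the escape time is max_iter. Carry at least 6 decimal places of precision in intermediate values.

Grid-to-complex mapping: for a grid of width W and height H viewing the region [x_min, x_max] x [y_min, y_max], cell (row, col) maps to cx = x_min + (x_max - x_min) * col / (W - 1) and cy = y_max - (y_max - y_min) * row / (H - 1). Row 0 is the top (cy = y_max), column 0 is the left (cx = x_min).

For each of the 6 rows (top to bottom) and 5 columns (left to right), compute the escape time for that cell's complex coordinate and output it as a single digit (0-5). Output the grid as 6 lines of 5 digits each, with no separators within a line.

(row=0, col=0): c = -1.5700 + 0.9100i → escape time 3
(row=0, col=1): c = -1.1075 + 0.9100i → escape time 3
(row=0, col=2): c = -0.6450 + 0.9100i → escape time 4
(row=0, col=3): c = -0.1825 + 0.9100i → escape time 5
(row=0, col=4): c = 0.2800 + 0.9100i → escape time 4
(row=1, col=0): c = -1.5700 + 0.6060i → escape time 3
(row=1, col=1): c = -1.1075 + 0.6060i → escape time 4
(row=1, col=2): c = -0.6450 + 0.6060i → escape time 5
(row=1, col=3): c = -0.1825 + 0.6060i → escape time 5
(row=1, col=4): c = 0.2800 + 0.6060i → escape time 5
(row=2, col=0): c = -1.5700 + 0.3020i → escape time 4
(row=2, col=1): c = -1.1075 + 0.3020i → escape time 5
(row=2, col=2): c = -0.6450 + 0.3020i → escape time 5
(row=2, col=3): c = -0.1825 + 0.3020i → escape time 5
(row=2, col=4): c = 0.2800 + 0.3020i → escape time 5
(row=3, col=0): c = -1.5700 + -0.0020i → escape time 5
(row=3, col=1): c = -1.1075 + -0.0020i → escape time 5
(row=3, col=2): c = -0.6450 + -0.0020i → escape time 5
(row=3, col=3): c = -0.1825 + -0.0020i → escape time 5
(row=3, col=4): c = 0.2800 + -0.0020i → escape time 5
(row=4, col=0): c = -1.5700 + -0.3060i → escape time 4
(row=4, col=1): c = -1.1075 + -0.3060i → escape time 5
(row=4, col=2): c = -0.6450 + -0.3060i → escape time 5
(row=4, col=3): c = -0.1825 + -0.3060i → escape time 5
(row=4, col=4): c = 0.2800 + -0.3060i → escape time 5
(row=5, col=0): c = -1.5700 + -0.6100i → escape time 3
(row=5, col=1): c = -1.1075 + -0.6100i → escape time 4
(row=5, col=2): c = -0.6450 + -0.6100i → escape time 5
(row=5, col=3): c = -0.1825 + -0.6100i → escape time 5
(row=5, col=4): c = 0.2800 + -0.6100i → escape time 5

Answer: 33454
34555
45555
55555
45555
34555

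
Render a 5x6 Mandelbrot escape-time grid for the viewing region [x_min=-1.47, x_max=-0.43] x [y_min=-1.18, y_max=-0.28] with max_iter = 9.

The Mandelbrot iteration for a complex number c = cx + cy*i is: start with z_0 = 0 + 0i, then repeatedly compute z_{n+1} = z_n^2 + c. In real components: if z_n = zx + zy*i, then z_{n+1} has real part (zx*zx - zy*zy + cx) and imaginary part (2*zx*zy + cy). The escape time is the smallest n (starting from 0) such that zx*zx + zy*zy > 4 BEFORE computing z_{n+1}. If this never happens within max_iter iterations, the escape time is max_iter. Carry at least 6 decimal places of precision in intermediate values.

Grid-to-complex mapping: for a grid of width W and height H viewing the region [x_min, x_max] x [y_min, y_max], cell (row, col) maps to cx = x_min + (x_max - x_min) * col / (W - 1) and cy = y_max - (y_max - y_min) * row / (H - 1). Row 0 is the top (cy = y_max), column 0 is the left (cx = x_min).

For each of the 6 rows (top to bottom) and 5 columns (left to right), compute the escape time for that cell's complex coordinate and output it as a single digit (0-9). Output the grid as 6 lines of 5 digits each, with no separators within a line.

(row=0, col=0): c = -1.4700 + -0.2800i → escape time 5
(row=0, col=1): c = -1.2100 + -0.2800i → escape time 9
(row=0, col=2): c = -0.9500 + -0.2800i → escape time 9
(row=0, col=3): c = -0.6900 + -0.2800i → escape time 9
(row=0, col=4): c = -0.4300 + -0.2800i → escape time 9
(row=1, col=0): c = -1.4700 + -0.4600i → escape time 3
(row=1, col=1): c = -1.2100 + -0.4600i → escape time 6
(row=1, col=2): c = -0.9500 + -0.4600i → escape time 5
(row=1, col=3): c = -0.6900 + -0.4600i → escape time 9
(row=1, col=4): c = -0.4300 + -0.4600i → escape time 9
(row=2, col=0): c = -1.4700 + -0.6400i → escape time 3
(row=2, col=1): c = -1.2100 + -0.6400i → escape time 3
(row=2, col=2): c = -0.9500 + -0.6400i → escape time 4
(row=2, col=3): c = -0.6900 + -0.6400i → escape time 6
(row=2, col=4): c = -0.4300 + -0.6400i → escape time 9
(row=3, col=0): c = -1.4700 + -0.8200i → escape time 3
(row=3, col=1): c = -1.2100 + -0.8200i → escape time 3
(row=3, col=2): c = -0.9500 + -0.8200i → escape time 3
(row=3, col=3): c = -0.6900 + -0.8200i → escape time 4
(row=3, col=4): c = -0.4300 + -0.8200i → escape time 6
(row=4, col=0): c = -1.4700 + -1.0000i → escape time 3
(row=4, col=1): c = -1.2100 + -1.0000i → escape time 3
(row=4, col=2): c = -0.9500 + -1.0000i → escape time 3
(row=4, col=3): c = -0.6900 + -1.0000i → escape time 3
(row=4, col=4): c = -0.4300 + -1.0000i → escape time 4
(row=5, col=0): c = -1.4700 + -1.1800i → escape time 2
(row=5, col=1): c = -1.2100 + -1.1800i → escape time 2
(row=5, col=2): c = -0.9500 + -1.1800i → escape time 3
(row=5, col=3): c = -0.6900 + -1.1800i → escape time 3
(row=5, col=4): c = -0.4300 + -1.1800i → escape time 3

Answer: 59999
36599
33469
33346
33334
22333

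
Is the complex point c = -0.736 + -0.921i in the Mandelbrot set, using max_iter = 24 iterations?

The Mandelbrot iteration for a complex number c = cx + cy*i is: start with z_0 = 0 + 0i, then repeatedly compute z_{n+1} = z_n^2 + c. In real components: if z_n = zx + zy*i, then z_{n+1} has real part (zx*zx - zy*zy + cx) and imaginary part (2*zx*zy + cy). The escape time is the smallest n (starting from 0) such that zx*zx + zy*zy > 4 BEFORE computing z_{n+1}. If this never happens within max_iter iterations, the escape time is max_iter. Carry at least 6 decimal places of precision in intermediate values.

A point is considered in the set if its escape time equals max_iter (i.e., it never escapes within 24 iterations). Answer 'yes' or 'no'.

Answer: no

Derivation:
z_0 = 0 + 0i, c = -0.7360 + -0.9210i
Iter 1: z = -0.7360 + -0.9210i, |z|^2 = 1.3899
Iter 2: z = -1.0425 + 0.4347i, |z|^2 = 1.2759
Iter 3: z = 0.1619 + -1.8274i, |z|^2 = 3.3657
Iter 4: z = -4.0492 + -1.5128i, |z|^2 = 18.6848
Escaped at iteration 4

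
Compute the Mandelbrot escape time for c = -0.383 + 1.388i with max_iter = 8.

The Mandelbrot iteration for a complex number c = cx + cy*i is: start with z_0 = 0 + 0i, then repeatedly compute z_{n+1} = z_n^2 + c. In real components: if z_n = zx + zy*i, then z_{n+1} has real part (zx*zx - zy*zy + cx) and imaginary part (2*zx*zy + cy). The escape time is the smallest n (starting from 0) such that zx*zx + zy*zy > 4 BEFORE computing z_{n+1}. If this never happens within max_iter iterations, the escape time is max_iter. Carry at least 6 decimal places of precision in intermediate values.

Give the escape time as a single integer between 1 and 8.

z_0 = 0 + 0i, c = -0.3830 + 1.3880i
Iter 1: z = -0.3830 + 1.3880i, |z|^2 = 2.0732
Iter 2: z = -2.1629 + 0.3248i, |z|^2 = 4.7834
Escaped at iteration 2

Answer: 2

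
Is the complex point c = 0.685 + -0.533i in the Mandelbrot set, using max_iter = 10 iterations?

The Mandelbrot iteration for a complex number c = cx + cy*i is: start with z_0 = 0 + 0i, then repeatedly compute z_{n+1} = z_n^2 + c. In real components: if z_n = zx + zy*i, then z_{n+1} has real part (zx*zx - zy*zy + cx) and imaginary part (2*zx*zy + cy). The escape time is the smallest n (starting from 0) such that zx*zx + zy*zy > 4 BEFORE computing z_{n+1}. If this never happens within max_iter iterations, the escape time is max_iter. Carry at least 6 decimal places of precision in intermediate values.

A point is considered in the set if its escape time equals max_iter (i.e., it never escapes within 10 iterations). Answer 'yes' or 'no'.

z_0 = 0 + 0i, c = 0.6850 + -0.5330i
Iter 1: z = 0.6850 + -0.5330i, |z|^2 = 0.7533
Iter 2: z = 0.8701 + -1.2632i, |z|^2 = 2.3528
Iter 3: z = -0.1536 + -2.7313i, |z|^2 = 7.4837
Escaped at iteration 3

Answer: no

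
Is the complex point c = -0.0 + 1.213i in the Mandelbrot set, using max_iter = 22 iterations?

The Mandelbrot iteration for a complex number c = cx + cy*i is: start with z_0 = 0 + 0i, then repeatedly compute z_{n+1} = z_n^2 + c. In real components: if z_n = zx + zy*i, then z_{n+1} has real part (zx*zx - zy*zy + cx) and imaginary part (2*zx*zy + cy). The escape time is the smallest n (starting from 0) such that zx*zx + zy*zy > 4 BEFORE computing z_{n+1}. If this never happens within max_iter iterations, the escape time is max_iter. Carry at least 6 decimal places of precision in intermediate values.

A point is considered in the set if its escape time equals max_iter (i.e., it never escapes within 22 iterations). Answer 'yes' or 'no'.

z_0 = 0 + 0i, c = -0.0000 + 1.2130i
Iter 1: z = 0.0000 + 1.2130i, |z|^2 = 1.4714
Iter 2: z = -1.4714 + 1.2130i, |z|^2 = 3.6363
Iter 3: z = 0.6936 + -2.3565i, |z|^2 = 6.0343
Escaped at iteration 3

Answer: no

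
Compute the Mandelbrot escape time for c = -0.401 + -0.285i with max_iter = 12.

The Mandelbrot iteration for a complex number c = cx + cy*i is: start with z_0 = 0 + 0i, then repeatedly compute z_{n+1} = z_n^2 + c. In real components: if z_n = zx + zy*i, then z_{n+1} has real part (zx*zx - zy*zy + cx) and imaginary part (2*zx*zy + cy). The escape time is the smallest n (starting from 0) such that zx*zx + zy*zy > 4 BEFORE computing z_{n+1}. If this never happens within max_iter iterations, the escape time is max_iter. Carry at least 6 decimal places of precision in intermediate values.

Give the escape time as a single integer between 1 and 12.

Answer: 12

Derivation:
z_0 = 0 + 0i, c = -0.4010 + -0.2850i
Iter 1: z = -0.4010 + -0.2850i, |z|^2 = 0.2420
Iter 2: z = -0.3214 + -0.0564i, |z|^2 = 0.1065
Iter 3: z = -0.3009 + -0.2487i, |z|^2 = 0.1524
Iter 4: z = -0.3723 + -0.1353i, |z|^2 = 0.1570
Iter 5: z = -0.2807 + -0.1842i, |z|^2 = 0.1127
Iter 6: z = -0.3562 + -0.1816i, |z|^2 = 0.1598
Iter 7: z = -0.3071 + -0.1557i, |z|^2 = 0.1186
Iter 8: z = -0.3309 + -0.1894i, |z|^2 = 0.1454
Iter 9: z = -0.3274 + -0.1597i, |z|^2 = 0.1327
Iter 10: z = -0.3193 + -0.1805i, |z|^2 = 0.1345
Iter 11: z = -0.3316 + -0.1697i, |z|^2 = 0.1388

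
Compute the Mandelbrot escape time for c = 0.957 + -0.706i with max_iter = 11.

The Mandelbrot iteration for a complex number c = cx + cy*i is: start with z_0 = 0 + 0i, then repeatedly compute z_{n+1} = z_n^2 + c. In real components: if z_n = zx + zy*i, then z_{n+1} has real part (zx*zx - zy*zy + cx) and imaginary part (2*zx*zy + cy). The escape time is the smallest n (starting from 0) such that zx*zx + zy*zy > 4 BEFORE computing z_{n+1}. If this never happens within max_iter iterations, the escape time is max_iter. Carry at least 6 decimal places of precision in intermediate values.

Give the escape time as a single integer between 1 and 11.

z_0 = 0 + 0i, c = 0.9570 + -0.7060i
Iter 1: z = 0.9570 + -0.7060i, |z|^2 = 1.4143
Iter 2: z = 1.3744 + -2.0573i, |z|^2 = 6.1214
Escaped at iteration 2

Answer: 2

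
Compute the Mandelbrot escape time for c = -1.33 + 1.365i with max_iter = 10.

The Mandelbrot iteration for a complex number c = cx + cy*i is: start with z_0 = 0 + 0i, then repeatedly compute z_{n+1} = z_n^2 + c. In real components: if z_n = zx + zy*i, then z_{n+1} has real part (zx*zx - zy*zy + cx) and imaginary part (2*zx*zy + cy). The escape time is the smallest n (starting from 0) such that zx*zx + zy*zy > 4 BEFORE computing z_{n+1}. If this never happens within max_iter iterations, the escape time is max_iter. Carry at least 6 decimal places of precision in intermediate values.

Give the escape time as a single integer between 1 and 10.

Answer: 2

Derivation:
z_0 = 0 + 0i, c = -1.3300 + 1.3650i
Iter 1: z = -1.3300 + 1.3650i, |z|^2 = 3.6321
Iter 2: z = -1.4243 + -2.2659i, |z|^2 = 7.1630
Escaped at iteration 2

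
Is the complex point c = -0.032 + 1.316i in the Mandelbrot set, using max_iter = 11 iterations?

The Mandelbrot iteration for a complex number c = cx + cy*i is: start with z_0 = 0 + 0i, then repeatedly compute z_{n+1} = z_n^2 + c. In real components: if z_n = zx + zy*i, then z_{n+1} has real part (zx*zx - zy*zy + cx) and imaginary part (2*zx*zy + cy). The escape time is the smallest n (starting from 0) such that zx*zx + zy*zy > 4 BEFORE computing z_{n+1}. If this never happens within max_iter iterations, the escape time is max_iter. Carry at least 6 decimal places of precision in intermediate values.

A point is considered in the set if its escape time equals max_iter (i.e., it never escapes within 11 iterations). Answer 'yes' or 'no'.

z_0 = 0 + 0i, c = -0.0320 + 1.3160i
Iter 1: z = -0.0320 + 1.3160i, |z|^2 = 1.7329
Iter 2: z = -1.7628 + 1.2318i, |z|^2 = 4.6248
Escaped at iteration 2

Answer: no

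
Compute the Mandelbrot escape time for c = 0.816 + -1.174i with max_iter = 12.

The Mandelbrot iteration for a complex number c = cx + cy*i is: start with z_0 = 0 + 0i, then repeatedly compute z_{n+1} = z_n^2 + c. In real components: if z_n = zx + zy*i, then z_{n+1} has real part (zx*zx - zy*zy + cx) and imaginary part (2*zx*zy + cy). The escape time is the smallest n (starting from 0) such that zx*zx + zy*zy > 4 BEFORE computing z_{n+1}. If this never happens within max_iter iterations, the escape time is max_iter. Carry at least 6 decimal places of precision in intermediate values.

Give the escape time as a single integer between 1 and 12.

z_0 = 0 + 0i, c = 0.8160 + -1.1740i
Iter 1: z = 0.8160 + -1.1740i, |z|^2 = 2.0441
Iter 2: z = 0.1036 + -3.0900i, |z|^2 = 9.5586
Escaped at iteration 2

Answer: 2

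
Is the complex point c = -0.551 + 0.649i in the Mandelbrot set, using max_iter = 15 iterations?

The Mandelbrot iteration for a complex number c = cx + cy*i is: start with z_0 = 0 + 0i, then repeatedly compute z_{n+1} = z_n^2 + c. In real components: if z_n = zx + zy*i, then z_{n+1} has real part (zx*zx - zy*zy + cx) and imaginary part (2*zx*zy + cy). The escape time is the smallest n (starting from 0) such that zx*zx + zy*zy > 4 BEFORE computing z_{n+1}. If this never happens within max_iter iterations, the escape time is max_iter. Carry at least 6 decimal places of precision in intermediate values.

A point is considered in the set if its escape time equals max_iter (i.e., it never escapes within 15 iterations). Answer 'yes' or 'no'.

z_0 = 0 + 0i, c = -0.5510 + 0.6490i
Iter 1: z = -0.5510 + 0.6490i, |z|^2 = 0.7248
Iter 2: z = -0.6686 + -0.0662i, |z|^2 = 0.4514
Iter 3: z = -0.1084 + 0.7375i, |z|^2 = 0.5557
Iter 4: z = -1.0832 + 0.4892i, |z|^2 = 1.4126
Iter 5: z = 0.3830 + -0.4107i, |z|^2 = 0.3154
Iter 6: z = -0.5730 + 0.3344i, |z|^2 = 0.4401
Iter 7: z = -0.3345 + 0.2658i, |z|^2 = 0.1825
Iter 8: z = -0.5098 + 0.4712i, |z|^2 = 0.4819
Iter 9: z = -0.5131 + 0.1686i, |z|^2 = 0.2917
Iter 10: z = -0.3161 + 0.4760i, |z|^2 = 0.3265
Iter 11: z = -0.6776 + 0.3481i, |z|^2 = 0.5803
Iter 12: z = -0.2130 + 0.1773i, |z|^2 = 0.0768
Iter 13: z = -0.5371 + 0.5735i, |z|^2 = 0.6173
Iter 14: z = -0.5914 + 0.0330i, |z|^2 = 0.3509
Did not escape in 15 iterations → in set

Answer: yes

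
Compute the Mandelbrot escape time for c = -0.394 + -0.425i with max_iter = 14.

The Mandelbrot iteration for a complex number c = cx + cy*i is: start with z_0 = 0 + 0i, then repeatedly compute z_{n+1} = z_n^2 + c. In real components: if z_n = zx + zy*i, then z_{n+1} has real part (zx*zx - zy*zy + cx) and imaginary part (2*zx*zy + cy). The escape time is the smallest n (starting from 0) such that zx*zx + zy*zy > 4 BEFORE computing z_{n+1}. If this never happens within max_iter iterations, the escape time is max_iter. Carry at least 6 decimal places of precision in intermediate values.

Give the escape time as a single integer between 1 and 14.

z_0 = 0 + 0i, c = -0.3940 + -0.4250i
Iter 1: z = -0.3940 + -0.4250i, |z|^2 = 0.3359
Iter 2: z = -0.4194 + -0.0901i, |z|^2 = 0.1840
Iter 3: z = -0.2262 + -0.3494i, |z|^2 = 0.1733
Iter 4: z = -0.4649 + -0.2669i, |z|^2 = 0.2874
Iter 5: z = -0.2491 + -0.1768i, |z|^2 = 0.0933
Iter 6: z = -0.3632 + -0.3369i, |z|^2 = 0.2454
Iter 7: z = -0.3756 + -0.1803i, |z|^2 = 0.1735
Iter 8: z = -0.2854 + -0.2896i, |z|^2 = 0.1653
Iter 9: z = -0.3964 + -0.2597i, |z|^2 = 0.2246
Iter 10: z = -0.3043 + -0.2191i, |z|^2 = 0.1406
Iter 11: z = -0.3494 + -0.2916i, |z|^2 = 0.2071
Iter 12: z = -0.3570 + -0.2212i, |z|^2 = 0.1763
Iter 13: z = -0.3155 + -0.2671i, |z|^2 = 0.1709

Answer: 14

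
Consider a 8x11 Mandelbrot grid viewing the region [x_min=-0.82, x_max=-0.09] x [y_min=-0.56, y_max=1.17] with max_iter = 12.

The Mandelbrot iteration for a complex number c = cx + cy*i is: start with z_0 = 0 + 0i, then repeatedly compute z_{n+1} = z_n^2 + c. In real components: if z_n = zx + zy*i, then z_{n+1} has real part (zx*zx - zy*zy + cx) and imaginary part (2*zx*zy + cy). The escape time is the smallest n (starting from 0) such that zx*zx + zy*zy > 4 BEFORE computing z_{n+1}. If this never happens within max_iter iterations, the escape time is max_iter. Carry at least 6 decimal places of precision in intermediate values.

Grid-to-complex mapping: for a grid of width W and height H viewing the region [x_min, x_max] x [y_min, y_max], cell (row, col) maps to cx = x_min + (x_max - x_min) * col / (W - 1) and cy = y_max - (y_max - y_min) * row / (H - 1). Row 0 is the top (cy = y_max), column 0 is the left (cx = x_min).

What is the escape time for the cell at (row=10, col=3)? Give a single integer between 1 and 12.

z_0 = 0 + 0i, c = -0.5071 + -0.5600i
Iter 1: z = -0.5071 + -0.5600i, |z|^2 = 0.5708
Iter 2: z = -0.5635 + 0.0080i, |z|^2 = 0.3177
Iter 3: z = -0.1896 + -0.5690i, |z|^2 = 0.3597
Iter 4: z = -0.7950 + -0.3442i, |z|^2 = 0.7505
Iter 5: z = 0.0064 + -0.0127i, |z|^2 = 0.0002
Iter 6: z = -0.5073 + -0.5602i, |z|^2 = 0.5711
Iter 7: z = -0.5636 + 0.0083i, |z|^2 = 0.3177
Iter 8: z = -0.1896 + -0.5694i, |z|^2 = 0.3601
Iter 9: z = -0.7954 + -0.3441i, |z|^2 = 0.7511
Iter 10: z = 0.0070 + -0.0125i, |z|^2 = 0.0002
Iter 11: z = -0.5073 + -0.5602i, |z|^2 = 0.5711

Answer: 12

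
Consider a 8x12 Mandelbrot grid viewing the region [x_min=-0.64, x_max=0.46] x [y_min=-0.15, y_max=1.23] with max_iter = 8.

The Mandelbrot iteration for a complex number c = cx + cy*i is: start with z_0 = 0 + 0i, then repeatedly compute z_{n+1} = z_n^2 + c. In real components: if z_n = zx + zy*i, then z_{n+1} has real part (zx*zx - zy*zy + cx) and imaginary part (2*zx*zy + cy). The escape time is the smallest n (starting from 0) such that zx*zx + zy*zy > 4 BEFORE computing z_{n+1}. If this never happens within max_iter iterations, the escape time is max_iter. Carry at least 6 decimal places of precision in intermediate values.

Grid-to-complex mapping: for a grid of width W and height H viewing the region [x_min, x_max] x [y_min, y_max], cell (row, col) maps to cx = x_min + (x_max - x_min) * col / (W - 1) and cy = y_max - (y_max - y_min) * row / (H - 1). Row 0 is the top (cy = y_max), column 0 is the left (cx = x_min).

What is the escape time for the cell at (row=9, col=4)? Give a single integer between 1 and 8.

z_0 = 0 + 0i, c = -0.0114 + 0.1009i
Iter 1: z = -0.0114 + 0.1009i, |z|^2 = 0.0103
Iter 2: z = -0.0215 + 0.0986i, |z|^2 = 0.0102
Iter 3: z = -0.0207 + 0.0967i, |z|^2 = 0.0098
Iter 4: z = -0.0203 + 0.0969i, |z|^2 = 0.0098
Iter 5: z = -0.0204 + 0.0970i, |z|^2 = 0.0098
Iter 6: z = -0.0204 + 0.0970i, |z|^2 = 0.0098
Iter 7: z = -0.0204 + 0.0970i, |z|^2 = 0.0098

Answer: 8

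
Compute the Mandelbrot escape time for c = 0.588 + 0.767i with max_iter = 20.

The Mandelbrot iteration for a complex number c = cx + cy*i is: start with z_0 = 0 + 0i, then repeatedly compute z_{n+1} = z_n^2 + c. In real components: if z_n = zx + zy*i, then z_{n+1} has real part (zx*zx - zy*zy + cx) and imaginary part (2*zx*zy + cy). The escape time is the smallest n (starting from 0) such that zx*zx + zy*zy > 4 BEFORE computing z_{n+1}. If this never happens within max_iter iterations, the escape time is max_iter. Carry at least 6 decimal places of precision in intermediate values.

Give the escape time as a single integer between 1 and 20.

Answer: 3

Derivation:
z_0 = 0 + 0i, c = 0.5880 + 0.7670i
Iter 1: z = 0.5880 + 0.7670i, |z|^2 = 0.9340
Iter 2: z = 0.3455 + 1.6690i, |z|^2 = 2.9049
Iter 3: z = -2.0782 + 1.9201i, |z|^2 = 8.0058
Escaped at iteration 3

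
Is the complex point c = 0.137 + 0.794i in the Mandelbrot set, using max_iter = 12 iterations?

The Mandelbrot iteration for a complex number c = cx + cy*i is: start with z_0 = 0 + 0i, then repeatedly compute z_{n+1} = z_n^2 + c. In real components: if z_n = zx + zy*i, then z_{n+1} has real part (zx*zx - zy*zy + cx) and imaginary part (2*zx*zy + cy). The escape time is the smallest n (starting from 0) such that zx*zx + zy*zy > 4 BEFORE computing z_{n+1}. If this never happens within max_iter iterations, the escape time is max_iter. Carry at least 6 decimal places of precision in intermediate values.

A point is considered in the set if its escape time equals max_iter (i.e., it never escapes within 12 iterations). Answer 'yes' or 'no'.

Answer: no

Derivation:
z_0 = 0 + 0i, c = 0.1370 + 0.7940i
Iter 1: z = 0.1370 + 0.7940i, |z|^2 = 0.6492
Iter 2: z = -0.4747 + 1.0116i, |z|^2 = 1.2486
Iter 3: z = -0.6609 + -0.1663i, |z|^2 = 0.4645
Iter 4: z = 0.5462 + 1.0138i, |z|^2 = 1.3262
Iter 5: z = -0.5925 + 1.9015i, |z|^2 = 3.9667
Iter 6: z = -3.1275 + -1.4594i, |z|^2 = 11.9111
Escaped at iteration 6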